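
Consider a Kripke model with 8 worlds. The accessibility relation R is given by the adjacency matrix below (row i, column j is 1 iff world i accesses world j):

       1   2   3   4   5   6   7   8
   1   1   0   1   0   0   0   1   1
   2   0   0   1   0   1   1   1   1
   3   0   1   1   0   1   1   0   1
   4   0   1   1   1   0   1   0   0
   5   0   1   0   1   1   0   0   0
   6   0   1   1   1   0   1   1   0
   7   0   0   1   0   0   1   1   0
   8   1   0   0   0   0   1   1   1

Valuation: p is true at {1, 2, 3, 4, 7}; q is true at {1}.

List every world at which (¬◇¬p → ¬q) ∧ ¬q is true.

{2, 3, 4, 5, 6, 7, 8}

1: ¬◇¬p → ¬q is T, ¬q is F. ✗
2: ¬◇¬p → ¬q is T, ¬q is T. ✓
3: ¬◇¬p → ¬q is T, ¬q is T. ✓
4: ¬◇¬p → ¬q is T, ¬q is T. ✓
5: ¬◇¬p → ¬q is T, ¬q is T. ✓
6: ¬◇¬p → ¬q is T, ¬q is T. ✓
7: ¬◇¬p → ¬q is T, ¬q is T. ✓
8: ¬◇¬p → ¬q is T, ¬q is T. ✓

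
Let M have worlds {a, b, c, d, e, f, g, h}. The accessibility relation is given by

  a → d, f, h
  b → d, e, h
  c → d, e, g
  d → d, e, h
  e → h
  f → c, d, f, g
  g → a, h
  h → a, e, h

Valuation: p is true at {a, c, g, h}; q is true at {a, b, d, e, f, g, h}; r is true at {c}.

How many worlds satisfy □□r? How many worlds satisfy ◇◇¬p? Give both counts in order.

For □□r:
a: successors {d, f, h}; □r there: d:F, f:F, h:F. ✗
b: successors {d, e, h}; □r there: d:F, e:F, h:F. ✗
c: successors {d, e, g}; □r there: d:F, e:F, g:F. ✗
d: successors {d, e, h}; □r there: d:F, e:F, h:F. ✗
e: successors {h}; □r there: h:F. ✗
f: successors {c, d, f, g}; □r there: c:F, d:F, f:F, g:F. ✗
g: successors {a, h}; □r there: a:F, h:F. ✗
h: successors {a, e, h}; □r there: a:F, e:F, h:F. ✗
— 0 worlds.
For ◇◇¬p:
a: successors {d, f, h}; ◇¬p there: d:T, f:T, h:T. ✓
b: successors {d, e, h}; ◇¬p there: d:T, e:F, h:T. ✓
c: successors {d, e, g}; ◇¬p there: d:T, e:F, g:F. ✓
d: successors {d, e, h}; ◇¬p there: d:T, e:F, h:T. ✓
e: successors {h}; ◇¬p there: h:T. ✓
f: successors {c, d, f, g}; ◇¬p there: c:T, d:T, f:T, g:F. ✓
g: successors {a, h}; ◇¬p there: a:T, h:T. ✓
h: successors {a, e, h}; ◇¬p there: a:T, e:F, h:T. ✓
— 8 worlds.

0 and 8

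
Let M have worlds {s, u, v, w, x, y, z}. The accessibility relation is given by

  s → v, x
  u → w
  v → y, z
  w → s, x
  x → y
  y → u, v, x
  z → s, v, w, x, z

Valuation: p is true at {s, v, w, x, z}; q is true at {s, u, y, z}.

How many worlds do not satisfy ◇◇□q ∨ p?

1

s: ◇◇□q is F, p is T. ✓
u: ◇◇□q is T, p is F. ✓
v: ◇◇□q is T, p is T. ✓
w: ◇◇□q is T, p is T. ✓
x: ◇◇□q is T, p is T. ✓
y: ◇◇□q is F, p is F. ✗
z: ◇◇□q is T, p is T. ✓
Satisfying worlds: {s, u, v, w, x, z}.
So ◇◇□q ∨ p fails at the other 1 world.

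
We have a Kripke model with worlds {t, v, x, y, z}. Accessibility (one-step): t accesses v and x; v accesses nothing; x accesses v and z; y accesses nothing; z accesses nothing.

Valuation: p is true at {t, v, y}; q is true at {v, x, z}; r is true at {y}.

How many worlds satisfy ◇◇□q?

t: successors {v, x}; ◇□q there: v:F, x:T. ✓
v: no successors, so ◇◇□q fails. ✗
x: successors {v, z}; ◇□q there: v:F, z:F. ✗
y: no successors, so ◇◇□q fails. ✗
z: no successors, so ◇◇□q fails. ✗
Satisfying worlds: {t}.

1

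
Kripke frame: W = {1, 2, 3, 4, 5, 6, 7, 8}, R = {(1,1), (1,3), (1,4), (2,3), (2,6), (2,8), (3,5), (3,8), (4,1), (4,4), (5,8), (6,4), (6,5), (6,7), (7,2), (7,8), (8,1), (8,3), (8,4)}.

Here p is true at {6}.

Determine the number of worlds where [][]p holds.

1: successors {1, 3, 4}; []p there: 1:F, 3:F, 4:F. ✗
2: successors {3, 6, 8}; []p there: 3:F, 6:F, 8:F. ✗
3: successors {5, 8}; []p there: 5:F, 8:F. ✗
4: successors {1, 4}; []p there: 1:F, 4:F. ✗
5: successors {8}; []p there: 8:F. ✗
6: successors {4, 5, 7}; []p there: 4:F, 5:F, 7:F. ✗
7: successors {2, 8}; []p there: 2:F, 8:F. ✗
8: successors {1, 3, 4}; []p there: 1:F, 3:F, 4:F. ✗
Satisfying worlds: ∅.

0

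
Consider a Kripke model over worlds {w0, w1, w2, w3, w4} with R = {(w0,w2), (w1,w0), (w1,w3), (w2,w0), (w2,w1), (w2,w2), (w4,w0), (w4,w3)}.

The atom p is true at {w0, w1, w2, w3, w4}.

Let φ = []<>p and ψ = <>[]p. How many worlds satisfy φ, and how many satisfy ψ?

For []<>p:
w0: successors {w2}; <>p there: w2:T. ✓
w1: successors {w0, w3}; <>p there: w0:T, w3:F. ✗
w2: successors {w0, w1, w2}; <>p there: w0:T, w1:T, w2:T. ✓
w3: no successors, so []<>p holds vacuously. ✓
w4: successors {w0, w3}; <>p there: w0:T, w3:F. ✗
— 3 worlds.
For <>[]p:
w0: successors {w2}; []p there: w2:T. ✓
w1: successors {w0, w3}; []p there: w0:T, w3:T. ✓
w2: successors {w0, w1, w2}; []p there: w0:T, w1:T, w2:T. ✓
w3: no successors, so <>[]p fails. ✗
w4: successors {w0, w3}; []p there: w0:T, w3:T. ✓
— 4 worlds.

3 and 4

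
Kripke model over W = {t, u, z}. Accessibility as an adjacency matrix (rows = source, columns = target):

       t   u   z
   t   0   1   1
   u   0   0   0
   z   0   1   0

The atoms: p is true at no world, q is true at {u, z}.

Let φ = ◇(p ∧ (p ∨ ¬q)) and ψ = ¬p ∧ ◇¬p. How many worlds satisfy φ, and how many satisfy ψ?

For ◇(p ∧ (p ∨ ¬q)):
t: successors {u, z}; p ∧ (p ∨ ¬q) there: u:F, z:F. ✗
u: no successors, so ◇(p ∧ (p ∨ ¬q)) fails. ✗
z: successors {u}; p ∧ (p ∨ ¬q) there: u:F. ✗
— 0 worlds.
For ¬p ∧ ◇¬p:
t: ¬p is T, ◇¬p is T. ✓
u: ¬p is T, ◇¬p is F. ✗
z: ¬p is T, ◇¬p is T. ✓
— 2 worlds.

0 and 2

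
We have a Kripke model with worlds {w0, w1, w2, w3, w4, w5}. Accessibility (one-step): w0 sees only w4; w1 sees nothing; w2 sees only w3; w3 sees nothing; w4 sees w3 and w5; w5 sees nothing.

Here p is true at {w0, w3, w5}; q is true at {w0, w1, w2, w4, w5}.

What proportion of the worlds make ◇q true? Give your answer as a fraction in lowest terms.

1/3

w0: successors {w4}; q there: w4:T. ✓
w1: no successors, so ◇q fails. ✗
w2: successors {w3}; q there: w3:F. ✗
w3: no successors, so ◇q fails. ✗
w4: successors {w3, w5}; q there: w3:F, w5:T. ✓
w5: no successors, so ◇q fails. ✗
That's 2 of 6 worlds, so 2/6 = 1/3.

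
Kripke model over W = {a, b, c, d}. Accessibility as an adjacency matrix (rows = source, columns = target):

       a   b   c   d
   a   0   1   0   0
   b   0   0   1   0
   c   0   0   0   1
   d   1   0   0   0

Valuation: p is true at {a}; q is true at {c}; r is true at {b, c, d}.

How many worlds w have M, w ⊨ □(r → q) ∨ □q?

2

a: □(r → q) is F, □q is F. ✗
b: □(r → q) is T, □q is T. ✓
c: □(r → q) is F, □q is F. ✗
d: □(r → q) is T, □q is F. ✓
Satisfying worlds: {b, d}.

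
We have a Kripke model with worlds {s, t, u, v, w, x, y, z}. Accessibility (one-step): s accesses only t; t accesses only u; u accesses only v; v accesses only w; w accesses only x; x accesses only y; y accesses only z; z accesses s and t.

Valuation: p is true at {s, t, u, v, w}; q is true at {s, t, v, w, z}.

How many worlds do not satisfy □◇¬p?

s: successors {t}; ◇¬p there: t:F. ✗
t: successors {u}; ◇¬p there: u:F. ✗
u: successors {v}; ◇¬p there: v:F. ✗
v: successors {w}; ◇¬p there: w:T. ✓
w: successors {x}; ◇¬p there: x:T. ✓
x: successors {y}; ◇¬p there: y:T. ✓
y: successors {z}; ◇¬p there: z:F. ✗
z: successors {s, t}; ◇¬p there: s:F, t:F. ✗
Satisfying worlds: {v, w, x}.
So □◇¬p fails at the other 5 worlds.

5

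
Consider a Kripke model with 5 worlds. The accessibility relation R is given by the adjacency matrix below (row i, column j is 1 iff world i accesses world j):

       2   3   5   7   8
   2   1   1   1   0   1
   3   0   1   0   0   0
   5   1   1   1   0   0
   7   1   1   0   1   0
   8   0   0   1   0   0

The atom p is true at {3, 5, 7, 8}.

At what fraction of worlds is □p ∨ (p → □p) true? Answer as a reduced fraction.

2: □p is F, p → □p is T. ✓
3: □p is T, p → □p is T. ✓
5: □p is F, p → □p is F. ✗
7: □p is F, p → □p is F. ✗
8: □p is T, p → □p is T. ✓
That's 3 of 5 worlds, so 3/5.

3/5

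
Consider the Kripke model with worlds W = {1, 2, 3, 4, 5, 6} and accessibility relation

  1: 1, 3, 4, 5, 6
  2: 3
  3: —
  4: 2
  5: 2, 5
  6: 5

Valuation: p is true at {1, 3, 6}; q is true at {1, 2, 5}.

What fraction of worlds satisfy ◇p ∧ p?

1/6

1: ◇p is T, p is T. ✓
2: ◇p is T, p is F. ✗
3: ◇p is F, p is T. ✗
4: ◇p is F, p is F. ✗
5: ◇p is F, p is F. ✗
6: ◇p is F, p is T. ✗
That's 1 of 6 worlds, so 1/6.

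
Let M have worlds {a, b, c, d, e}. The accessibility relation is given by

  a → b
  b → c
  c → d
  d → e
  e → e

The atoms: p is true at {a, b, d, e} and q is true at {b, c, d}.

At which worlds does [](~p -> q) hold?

{a, b, c, d, e}

a: successors {b}; ~p -> q there: b:T. ✓
b: successors {c}; ~p -> q there: c:T. ✓
c: successors {d}; ~p -> q there: d:T. ✓
d: successors {e}; ~p -> q there: e:T. ✓
e: successors {e}; ~p -> q there: e:T. ✓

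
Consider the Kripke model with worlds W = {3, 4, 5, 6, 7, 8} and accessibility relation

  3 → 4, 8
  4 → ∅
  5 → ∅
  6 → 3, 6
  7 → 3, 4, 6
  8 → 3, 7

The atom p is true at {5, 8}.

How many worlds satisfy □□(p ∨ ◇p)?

2

3: successors {4, 8}; □(p ∨ ◇p) there: 4:T, 8:F. ✗
4: no successors, so □□(p ∨ ◇p) holds vacuously. ✓
5: no successors, so □□(p ∨ ◇p) holds vacuously. ✓
6: successors {3, 6}; □(p ∨ ◇p) there: 3:F, 6:F. ✗
7: successors {3, 4, 6}; □(p ∨ ◇p) there: 3:F, 4:T, 6:F. ✗
8: successors {3, 7}; □(p ∨ ◇p) there: 3:F, 7:F. ✗
Satisfying worlds: {4, 5}.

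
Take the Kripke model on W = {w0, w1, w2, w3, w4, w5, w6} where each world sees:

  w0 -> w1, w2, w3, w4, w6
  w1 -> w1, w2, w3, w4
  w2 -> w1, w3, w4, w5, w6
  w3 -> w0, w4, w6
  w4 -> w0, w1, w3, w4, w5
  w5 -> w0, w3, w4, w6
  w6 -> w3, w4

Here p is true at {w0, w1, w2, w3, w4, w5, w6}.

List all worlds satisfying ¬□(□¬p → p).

∅

w0: □(□¬p → p) is T. ✗
w1: □(□¬p → p) is T. ✗
w2: □(□¬p → p) is T. ✗
w3: □(□¬p → p) is T. ✗
w4: □(□¬p → p) is T. ✗
w5: □(□¬p → p) is T. ✗
w6: □(□¬p → p) is T. ✗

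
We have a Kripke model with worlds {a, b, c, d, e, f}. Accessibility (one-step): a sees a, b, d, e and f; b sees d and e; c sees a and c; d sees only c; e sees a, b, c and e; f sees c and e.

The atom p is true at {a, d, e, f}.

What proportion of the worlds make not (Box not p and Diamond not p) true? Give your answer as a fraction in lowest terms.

5/6

a: Box not p and Diamond not p is F. ✓
b: Box not p and Diamond not p is F. ✓
c: Box not p and Diamond not p is F. ✓
d: Box not p and Diamond not p is T. ✗
e: Box not p and Diamond not p is F. ✓
f: Box not p and Diamond not p is F. ✓
That's 5 of 6 worlds, so 5/6.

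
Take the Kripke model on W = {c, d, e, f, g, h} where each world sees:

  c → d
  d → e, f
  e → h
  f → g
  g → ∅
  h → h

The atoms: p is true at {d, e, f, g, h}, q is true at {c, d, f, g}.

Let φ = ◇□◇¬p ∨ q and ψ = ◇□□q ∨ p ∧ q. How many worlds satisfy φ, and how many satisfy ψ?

For ◇□◇¬p ∨ q:
c: ◇□◇¬p is F, q is T. ✓
d: ◇□◇¬p is F, q is T. ✓
e: ◇□◇¬p is F, q is F. ✗
f: ◇□◇¬p is T, q is T. ✓
g: ◇□◇¬p is F, q is T. ✓
h: ◇□◇¬p is F, q is F. ✗
— 4 worlds.
For ◇□□q ∨ p ∧ q:
c: ◇□□q is F, p ∧ q is F. ✗
d: ◇□□q is T, p ∧ q is T. ✓
e: ◇□□q is F, p ∧ q is F. ✗
f: ◇□□q is T, p ∧ q is T. ✓
g: ◇□□q is F, p ∧ q is T. ✓
h: ◇□□q is F, p ∧ q is F. ✗
— 3 worlds.

4 and 3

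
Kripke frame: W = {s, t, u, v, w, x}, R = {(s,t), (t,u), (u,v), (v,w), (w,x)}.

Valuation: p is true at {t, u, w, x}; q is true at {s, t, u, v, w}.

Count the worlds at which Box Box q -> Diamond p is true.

s: Box Box q is T, Diamond p is T. ✓
t: Box Box q is T, Diamond p is T. ✓
u: Box Box q is T, Diamond p is F. ✗
v: Box Box q is F, Diamond p is T. ✓
w: Box Box q is T, Diamond p is T. ✓
x: Box Box q is T, Diamond p is F. ✗
Satisfying worlds: {s, t, v, w}.

4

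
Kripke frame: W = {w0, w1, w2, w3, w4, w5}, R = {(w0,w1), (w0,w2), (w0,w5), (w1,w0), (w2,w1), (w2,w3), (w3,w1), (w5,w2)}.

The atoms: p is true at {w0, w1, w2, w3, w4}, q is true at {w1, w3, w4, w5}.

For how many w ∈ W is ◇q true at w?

3

w0: successors {w1, w2, w5}; q there: w1:T, w2:F, w5:T. ✓
w1: successors {w0}; q there: w0:F. ✗
w2: successors {w1, w3}; q there: w1:T, w3:T. ✓
w3: successors {w1}; q there: w1:T. ✓
w4: no successors, so ◇q fails. ✗
w5: successors {w2}; q there: w2:F. ✗
Satisfying worlds: {w0, w2, w3}.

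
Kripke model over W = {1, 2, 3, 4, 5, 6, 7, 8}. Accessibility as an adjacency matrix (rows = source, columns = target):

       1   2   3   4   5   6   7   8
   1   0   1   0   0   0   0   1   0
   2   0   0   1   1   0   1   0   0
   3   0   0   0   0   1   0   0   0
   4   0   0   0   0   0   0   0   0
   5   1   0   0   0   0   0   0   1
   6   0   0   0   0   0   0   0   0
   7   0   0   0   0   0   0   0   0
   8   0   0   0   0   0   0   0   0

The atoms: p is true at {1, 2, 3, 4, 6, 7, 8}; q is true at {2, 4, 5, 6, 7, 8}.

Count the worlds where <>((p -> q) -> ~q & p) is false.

1: successors {2, 7}; (p -> q) -> ~q & p there: 2:F, 7:F. ✗
2: successors {3, 4, 6}; (p -> q) -> ~q & p there: 3:T, 4:F, 6:F. ✓
3: successors {5}; (p -> q) -> ~q & p there: 5:F. ✗
4: no successors, so <>((p -> q) -> ~q & p) fails. ✗
5: successors {1, 8}; (p -> q) -> ~q & p there: 1:T, 8:F. ✓
6: no successors, so <>((p -> q) -> ~q & p) fails. ✗
7: no successors, so <>((p -> q) -> ~q & p) fails. ✗
8: no successors, so <>((p -> q) -> ~q & p) fails. ✗
Satisfying worlds: {2, 5}.
So <>((p -> q) -> ~q & p) fails at the other 6 worlds.

6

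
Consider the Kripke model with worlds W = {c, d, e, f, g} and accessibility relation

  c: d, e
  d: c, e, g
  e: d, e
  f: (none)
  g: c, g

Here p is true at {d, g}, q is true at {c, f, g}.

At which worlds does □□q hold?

{f}

c: successors {d, e}; □q there: d:F, e:F. ✗
d: successors {c, e, g}; □q there: c:F, e:F, g:T. ✗
e: successors {d, e}; □q there: d:F, e:F. ✗
f: no successors, so □□q holds vacuously. ✓
g: successors {c, g}; □q there: c:F, g:T. ✗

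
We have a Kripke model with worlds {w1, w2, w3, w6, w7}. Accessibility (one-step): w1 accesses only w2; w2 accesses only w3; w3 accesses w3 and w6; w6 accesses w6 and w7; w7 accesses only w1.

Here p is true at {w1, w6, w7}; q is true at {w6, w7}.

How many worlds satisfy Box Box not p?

2

w1: successors {w2}; Box not p there: w2:T. ✓
w2: successors {w3}; Box not p there: w3:F. ✗
w3: successors {w3, w6}; Box not p there: w3:F, w6:F. ✗
w6: successors {w6, w7}; Box not p there: w6:F, w7:F. ✗
w7: successors {w1}; Box not p there: w1:T. ✓
Satisfying worlds: {w1, w7}.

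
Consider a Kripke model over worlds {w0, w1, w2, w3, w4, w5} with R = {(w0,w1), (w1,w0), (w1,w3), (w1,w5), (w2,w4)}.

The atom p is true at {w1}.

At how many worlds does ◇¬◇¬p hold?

w0: successors {w1}; ¬◇¬p there: w1:F. ✗
w1: successors {w0, w3, w5}; ¬◇¬p there: w0:T, w3:T, w5:T. ✓
w2: successors {w4}; ¬◇¬p there: w4:T. ✓
w3: no successors, so ◇¬◇¬p fails. ✗
w4: no successors, so ◇¬◇¬p fails. ✗
w5: no successors, so ◇¬◇¬p fails. ✗
Satisfying worlds: {w1, w2}.

2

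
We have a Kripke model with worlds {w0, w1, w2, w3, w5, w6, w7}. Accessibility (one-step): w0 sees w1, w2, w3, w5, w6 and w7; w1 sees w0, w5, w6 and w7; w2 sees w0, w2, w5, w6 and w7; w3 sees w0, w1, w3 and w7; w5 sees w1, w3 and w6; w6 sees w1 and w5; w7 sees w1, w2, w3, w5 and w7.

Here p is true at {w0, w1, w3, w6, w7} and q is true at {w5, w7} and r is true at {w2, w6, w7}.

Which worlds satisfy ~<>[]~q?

{w3, w5}

w0: <>[]~q is T. ✗
w1: <>[]~q is T. ✗
w2: <>[]~q is T. ✗
w3: <>[]~q is F. ✓
w5: <>[]~q is F. ✓
w6: <>[]~q is T. ✗
w7: <>[]~q is T. ✗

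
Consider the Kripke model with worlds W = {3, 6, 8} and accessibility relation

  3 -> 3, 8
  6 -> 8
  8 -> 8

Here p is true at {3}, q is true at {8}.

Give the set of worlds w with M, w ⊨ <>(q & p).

∅

3: successors {3, 8}; q & p there: 3:F, 8:F. ✗
6: successors {8}; q & p there: 8:F. ✗
8: successors {8}; q & p there: 8:F. ✗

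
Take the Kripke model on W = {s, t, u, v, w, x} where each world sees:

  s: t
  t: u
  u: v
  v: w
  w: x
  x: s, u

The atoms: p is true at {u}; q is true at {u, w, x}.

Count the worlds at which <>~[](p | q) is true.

s: successors {t}; ~[](p | q) there: t:F. ✗
t: successors {u}; ~[](p | q) there: u:T. ✓
u: successors {v}; ~[](p | q) there: v:F. ✗
v: successors {w}; ~[](p | q) there: w:F. ✗
w: successors {x}; ~[](p | q) there: x:T. ✓
x: successors {s, u}; ~[](p | q) there: s:T, u:T. ✓
Satisfying worlds: {t, w, x}.

3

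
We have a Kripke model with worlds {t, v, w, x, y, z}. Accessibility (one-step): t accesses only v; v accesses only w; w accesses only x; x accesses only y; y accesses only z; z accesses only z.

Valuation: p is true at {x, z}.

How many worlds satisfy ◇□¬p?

t: successors {v}; □¬p there: v:T. ✓
v: successors {w}; □¬p there: w:F. ✗
w: successors {x}; □¬p there: x:T. ✓
x: successors {y}; □¬p there: y:F. ✗
y: successors {z}; □¬p there: z:F. ✗
z: successors {z}; □¬p there: z:F. ✗
Satisfying worlds: {t, w}.

2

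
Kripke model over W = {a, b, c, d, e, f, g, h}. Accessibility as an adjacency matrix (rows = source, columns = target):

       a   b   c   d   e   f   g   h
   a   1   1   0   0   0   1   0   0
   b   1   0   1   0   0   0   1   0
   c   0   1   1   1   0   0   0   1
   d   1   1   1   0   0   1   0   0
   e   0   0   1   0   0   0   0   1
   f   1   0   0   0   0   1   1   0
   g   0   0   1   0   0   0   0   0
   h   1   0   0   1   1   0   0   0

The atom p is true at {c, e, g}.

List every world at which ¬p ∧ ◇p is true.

{b, d, f, h}

a: ¬p is T, ◇p is F. ✗
b: ¬p is T, ◇p is T. ✓
c: ¬p is F, ◇p is T. ✗
d: ¬p is T, ◇p is T. ✓
e: ¬p is F, ◇p is T. ✗
f: ¬p is T, ◇p is T. ✓
g: ¬p is F, ◇p is T. ✗
h: ¬p is T, ◇p is T. ✓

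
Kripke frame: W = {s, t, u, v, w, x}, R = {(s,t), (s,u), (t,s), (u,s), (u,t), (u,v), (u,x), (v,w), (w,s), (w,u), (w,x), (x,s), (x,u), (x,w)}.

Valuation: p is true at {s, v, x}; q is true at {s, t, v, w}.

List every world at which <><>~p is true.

{s, t, u, v, w, x}

s: successors {t, u}; <>~p there: t:F, u:T. ✓
t: successors {s}; <>~p there: s:T. ✓
u: successors {s, t, v, x}; <>~p there: s:T, t:F, v:T, x:T. ✓
v: successors {w}; <>~p there: w:T. ✓
w: successors {s, u, x}; <>~p there: s:T, u:T, x:T. ✓
x: successors {s, u, w}; <>~p there: s:T, u:T, w:T. ✓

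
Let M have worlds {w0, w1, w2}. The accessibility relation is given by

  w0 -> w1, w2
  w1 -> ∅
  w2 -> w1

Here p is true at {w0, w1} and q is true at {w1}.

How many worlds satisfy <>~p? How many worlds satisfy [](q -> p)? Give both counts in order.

1 and 3

For <>~p:
w0: successors {w1, w2}; ~p there: w1:F, w2:T. ✓
w1: no successors, so <>~p fails. ✗
w2: successors {w1}; ~p there: w1:F. ✗
— 1 world.
For [](q -> p):
w0: successors {w1, w2}; q -> p there: w1:T, w2:T. ✓
w1: no successors, so [](q -> p) holds vacuously. ✓
w2: successors {w1}; q -> p there: w1:T. ✓
— 3 worlds.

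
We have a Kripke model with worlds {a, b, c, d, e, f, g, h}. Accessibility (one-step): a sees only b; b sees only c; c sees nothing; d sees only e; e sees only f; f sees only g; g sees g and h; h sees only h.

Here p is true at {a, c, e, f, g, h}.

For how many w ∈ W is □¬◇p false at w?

a: successors {b}; ¬◇p there: b:F. ✗
b: successors {c}; ¬◇p there: c:T. ✓
c: no successors, so □¬◇p holds vacuously. ✓
d: successors {e}; ¬◇p there: e:F. ✗
e: successors {f}; ¬◇p there: f:F. ✗
f: successors {g}; ¬◇p there: g:F. ✗
g: successors {g, h}; ¬◇p there: g:F, h:F. ✗
h: successors {h}; ¬◇p there: h:F. ✗
Satisfying worlds: {b, c}.
So □¬◇p fails at the other 6 worlds.

6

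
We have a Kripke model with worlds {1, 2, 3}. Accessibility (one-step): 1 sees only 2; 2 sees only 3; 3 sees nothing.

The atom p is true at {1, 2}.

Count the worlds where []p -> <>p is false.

1: []p is T, <>p is T. ✓
2: []p is F, <>p is F. ✓
3: []p is T, <>p is F. ✗
Satisfying worlds: {1, 2}.
So []p -> <>p fails at the other 1 world.

1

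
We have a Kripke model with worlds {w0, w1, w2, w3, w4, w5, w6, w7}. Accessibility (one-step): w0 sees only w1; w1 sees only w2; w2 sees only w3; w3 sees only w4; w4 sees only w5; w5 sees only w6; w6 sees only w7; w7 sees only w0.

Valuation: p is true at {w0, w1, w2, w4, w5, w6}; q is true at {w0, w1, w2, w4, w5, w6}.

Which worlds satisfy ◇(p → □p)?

{w0, w2, w3, w4, w6, w7}

w0: successors {w1}; p → □p there: w1:T. ✓
w1: successors {w2}; p → □p there: w2:F. ✗
w2: successors {w3}; p → □p there: w3:T. ✓
w3: successors {w4}; p → □p there: w4:T. ✓
w4: successors {w5}; p → □p there: w5:T. ✓
w5: successors {w6}; p → □p there: w6:F. ✗
w6: successors {w7}; p → □p there: w7:T. ✓
w7: successors {w0}; p → □p there: w0:T. ✓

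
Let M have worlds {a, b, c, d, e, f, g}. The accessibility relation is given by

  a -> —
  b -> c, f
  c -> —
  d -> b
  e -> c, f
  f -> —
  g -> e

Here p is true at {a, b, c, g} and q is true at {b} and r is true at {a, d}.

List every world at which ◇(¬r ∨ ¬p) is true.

a: no successors, so ◇(¬r ∨ ¬p) fails. ✗
b: successors {c, f}; ¬r ∨ ¬p there: c:T, f:T. ✓
c: no successors, so ◇(¬r ∨ ¬p) fails. ✗
d: successors {b}; ¬r ∨ ¬p there: b:T. ✓
e: successors {c, f}; ¬r ∨ ¬p there: c:T, f:T. ✓
f: no successors, so ◇(¬r ∨ ¬p) fails. ✗
g: successors {e}; ¬r ∨ ¬p there: e:T. ✓

{b, d, e, g}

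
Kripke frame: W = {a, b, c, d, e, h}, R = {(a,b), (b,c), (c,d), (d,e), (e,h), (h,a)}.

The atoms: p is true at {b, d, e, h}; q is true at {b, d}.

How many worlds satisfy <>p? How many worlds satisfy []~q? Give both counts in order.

4 and 4

For <>p:
a: successors {b}; p there: b:T. ✓
b: successors {c}; p there: c:F. ✗
c: successors {d}; p there: d:T. ✓
d: successors {e}; p there: e:T. ✓
e: successors {h}; p there: h:T. ✓
h: successors {a}; p there: a:F. ✗
— 4 worlds.
For []~q:
a: successors {b}; ~q there: b:F. ✗
b: successors {c}; ~q there: c:T. ✓
c: successors {d}; ~q there: d:F. ✗
d: successors {e}; ~q there: e:T. ✓
e: successors {h}; ~q there: h:T. ✓
h: successors {a}; ~q there: a:T. ✓
— 4 worlds.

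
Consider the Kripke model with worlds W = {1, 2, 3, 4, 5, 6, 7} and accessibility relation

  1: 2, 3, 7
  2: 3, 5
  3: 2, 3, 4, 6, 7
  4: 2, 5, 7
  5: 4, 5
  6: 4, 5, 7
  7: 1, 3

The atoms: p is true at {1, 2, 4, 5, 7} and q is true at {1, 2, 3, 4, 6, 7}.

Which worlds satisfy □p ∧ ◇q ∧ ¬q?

{5}

1: □p is F, ◇q ∧ ¬q is F. ✗
2: □p is F, ◇q ∧ ¬q is F. ✗
3: □p is F, ◇q ∧ ¬q is F. ✗
4: □p is T, ◇q ∧ ¬q is F. ✗
5: □p is T, ◇q ∧ ¬q is T. ✓
6: □p is T, ◇q ∧ ¬q is F. ✗
7: □p is F, ◇q ∧ ¬q is F. ✗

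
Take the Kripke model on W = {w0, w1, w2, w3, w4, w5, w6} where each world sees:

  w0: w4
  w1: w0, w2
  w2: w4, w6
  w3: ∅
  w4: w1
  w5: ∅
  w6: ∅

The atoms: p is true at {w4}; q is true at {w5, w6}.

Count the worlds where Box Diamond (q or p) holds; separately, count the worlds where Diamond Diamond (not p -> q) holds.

4 and 1

For Box Diamond (q or p):
w0: successors {w4}; Diamond (q or p) there: w4:F. ✗
w1: successors {w0, w2}; Diamond (q or p) there: w0:T, w2:T. ✓
w2: successors {w4, w6}; Diamond (q or p) there: w4:F, w6:F. ✗
w3: no successors, so Box Diamond (q or p) holds vacuously. ✓
w4: successors {w1}; Diamond (q or p) there: w1:F. ✗
w5: no successors, so Box Diamond (q or p) holds vacuously. ✓
w6: no successors, so Box Diamond (q or p) holds vacuously. ✓
— 4 worlds.
For Diamond Diamond (not p -> q):
w0: successors {w4}; Diamond (not p -> q) there: w4:F. ✗
w1: successors {w0, w2}; Diamond (not p -> q) there: w0:T, w2:T. ✓
w2: successors {w4, w6}; Diamond (not p -> q) there: w4:F, w6:F. ✗
w3: no successors, so Diamond Diamond (not p -> q) fails. ✗
w4: successors {w1}; Diamond (not p -> q) there: w1:F. ✗
w5: no successors, so Diamond Diamond (not p -> q) fails. ✗
w6: no successors, so Diamond Diamond (not p -> q) fails. ✗
— 1 world.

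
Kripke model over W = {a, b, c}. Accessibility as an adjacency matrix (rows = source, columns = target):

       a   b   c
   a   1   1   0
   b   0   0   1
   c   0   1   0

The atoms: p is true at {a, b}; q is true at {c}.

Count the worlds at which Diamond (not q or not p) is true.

a: successors {a, b}; not q or not p there: a:T, b:T. ✓
b: successors {c}; not q or not p there: c:T. ✓
c: successors {b}; not q or not p there: b:T. ✓
Satisfying worlds: {a, b, c}.

3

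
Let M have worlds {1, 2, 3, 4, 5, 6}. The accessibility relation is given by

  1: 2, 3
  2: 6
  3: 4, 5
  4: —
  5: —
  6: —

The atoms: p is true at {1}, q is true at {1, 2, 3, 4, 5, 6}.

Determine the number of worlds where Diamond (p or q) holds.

1: successors {2, 3}; p or q there: 2:T, 3:T. ✓
2: successors {6}; p or q there: 6:T. ✓
3: successors {4, 5}; p or q there: 4:T, 5:T. ✓
4: no successors, so Diamond (p or q) fails. ✗
5: no successors, so Diamond (p or q) fails. ✗
6: no successors, so Diamond (p or q) fails. ✗
Satisfying worlds: {1, 2, 3}.

3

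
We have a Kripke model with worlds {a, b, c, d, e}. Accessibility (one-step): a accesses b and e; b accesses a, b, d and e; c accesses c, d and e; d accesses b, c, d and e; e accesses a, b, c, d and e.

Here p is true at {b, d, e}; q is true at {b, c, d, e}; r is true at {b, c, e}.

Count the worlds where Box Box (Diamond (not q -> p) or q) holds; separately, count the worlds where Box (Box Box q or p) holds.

For Box Box (Diamond (not q -> p) or q):
a: successors {b, e}; Box (Diamond (not q -> p) or q) there: b:T, e:T. ✓
b: successors {a, b, d, e}; Box (Diamond (not q -> p) or q) there: a:T, b:T, d:T, e:T. ✓
c: successors {c, d, e}; Box (Diamond (not q -> p) or q) there: c:T, d:T, e:T. ✓
d: successors {b, c, d, e}; Box (Diamond (not q -> p) or q) there: b:T, c:T, d:T, e:T. ✓
e: successors {a, b, c, d, e}; Box (Diamond (not q -> p) or q) there: a:T, b:T, c:T, d:T, e:T. ✓
— 5 worlds.
For Box (Box Box q or p):
a: successors {b, e}; Box Box q or p there: b:T, e:T. ✓
b: successors {a, b, d, e}; Box Box q or p there: a:F, b:T, d:T, e:T. ✗
c: successors {c, d, e}; Box Box q or p there: c:F, d:T, e:T. ✗
d: successors {b, c, d, e}; Box Box q or p there: b:T, c:F, d:T, e:T. ✗
e: successors {a, b, c, d, e}; Box Box q or p there: a:F, b:T, c:F, d:T, e:T. ✗
— 1 world.

5 and 1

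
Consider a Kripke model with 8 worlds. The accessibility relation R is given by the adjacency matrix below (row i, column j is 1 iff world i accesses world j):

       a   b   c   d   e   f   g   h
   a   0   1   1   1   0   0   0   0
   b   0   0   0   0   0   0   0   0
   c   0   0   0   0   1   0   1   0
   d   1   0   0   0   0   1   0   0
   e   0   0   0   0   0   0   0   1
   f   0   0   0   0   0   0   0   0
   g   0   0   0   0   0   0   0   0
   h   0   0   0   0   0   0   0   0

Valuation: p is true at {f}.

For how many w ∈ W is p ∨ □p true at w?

a: p is F, □p is F. ✗
b: p is F, □p is T. ✓
c: p is F, □p is F. ✗
d: p is F, □p is F. ✗
e: p is F, □p is F. ✗
f: p is T, □p is T. ✓
g: p is F, □p is T. ✓
h: p is F, □p is T. ✓
Satisfying worlds: {b, f, g, h}.

4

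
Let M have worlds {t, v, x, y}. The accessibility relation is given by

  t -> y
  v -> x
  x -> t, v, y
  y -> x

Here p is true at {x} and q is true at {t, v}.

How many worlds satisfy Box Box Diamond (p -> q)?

t: successors {y}; Box Diamond (p -> q) there: y:T. ✓
v: successors {x}; Box Diamond (p -> q) there: x:F. ✗
x: successors {t, v, y}; Box Diamond (p -> q) there: t:F, v:T, y:T. ✗
y: successors {x}; Box Diamond (p -> q) there: x:F. ✗
Satisfying worlds: {t}.

1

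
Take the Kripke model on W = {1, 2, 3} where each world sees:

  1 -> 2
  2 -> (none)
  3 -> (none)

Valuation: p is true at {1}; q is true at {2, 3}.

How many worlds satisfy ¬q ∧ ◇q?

1: ¬q is T, ◇q is T. ✓
2: ¬q is F, ◇q is F. ✗
3: ¬q is F, ◇q is F. ✗
Satisfying worlds: {1}.

1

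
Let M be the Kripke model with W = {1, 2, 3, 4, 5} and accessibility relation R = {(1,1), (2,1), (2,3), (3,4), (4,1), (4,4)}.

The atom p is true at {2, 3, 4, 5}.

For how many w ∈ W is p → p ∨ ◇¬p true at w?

5

1: p is F, p ∨ ◇¬p is T. ✓
2: p is T, p ∨ ◇¬p is T. ✓
3: p is T, p ∨ ◇¬p is T. ✓
4: p is T, p ∨ ◇¬p is T. ✓
5: p is T, p ∨ ◇¬p is T. ✓
Satisfying worlds: {1, 2, 3, 4, 5}.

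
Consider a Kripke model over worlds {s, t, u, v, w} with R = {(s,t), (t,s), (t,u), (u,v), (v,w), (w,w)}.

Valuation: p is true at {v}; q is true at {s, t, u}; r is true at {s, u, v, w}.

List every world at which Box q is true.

{s, t}

s: successors {t}; q there: t:T. ✓
t: successors {s, u}; q there: s:T, u:T. ✓
u: successors {v}; q there: v:F. ✗
v: successors {w}; q there: w:F. ✗
w: successors {w}; q there: w:F. ✗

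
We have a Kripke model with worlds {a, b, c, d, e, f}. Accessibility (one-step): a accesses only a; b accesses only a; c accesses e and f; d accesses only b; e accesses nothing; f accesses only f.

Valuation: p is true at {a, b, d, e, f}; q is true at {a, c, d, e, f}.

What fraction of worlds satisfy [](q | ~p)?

a: successors {a}; q | ~p there: a:T. ✓
b: successors {a}; q | ~p there: a:T. ✓
c: successors {e, f}; q | ~p there: e:T, f:T. ✓
d: successors {b}; q | ~p there: b:F. ✗
e: no successors, so [](q | ~p) holds vacuously. ✓
f: successors {f}; q | ~p there: f:T. ✓
That's 5 of 6 worlds, so 5/6.

5/6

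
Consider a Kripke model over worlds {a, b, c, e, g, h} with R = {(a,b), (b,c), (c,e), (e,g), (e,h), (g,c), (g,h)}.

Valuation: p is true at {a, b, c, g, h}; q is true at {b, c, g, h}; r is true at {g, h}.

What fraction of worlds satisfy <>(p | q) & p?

a: <>(p | q) is T, p is T. ✓
b: <>(p | q) is T, p is T. ✓
c: <>(p | q) is F, p is T. ✗
e: <>(p | q) is T, p is F. ✗
g: <>(p | q) is T, p is T. ✓
h: <>(p | q) is F, p is T. ✗
That's 3 of 6 worlds, so 3/6 = 1/2.

1/2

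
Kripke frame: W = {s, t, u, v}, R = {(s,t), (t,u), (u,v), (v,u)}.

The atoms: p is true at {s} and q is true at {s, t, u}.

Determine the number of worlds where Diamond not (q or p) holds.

s: successors {t}; not (q or p) there: t:F. ✗
t: successors {u}; not (q or p) there: u:F. ✗
u: successors {v}; not (q or p) there: v:T. ✓
v: successors {u}; not (q or p) there: u:F. ✗
Satisfying worlds: {u}.

1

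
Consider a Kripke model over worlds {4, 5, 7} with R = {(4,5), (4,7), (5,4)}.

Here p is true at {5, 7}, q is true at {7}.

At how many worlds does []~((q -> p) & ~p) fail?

1

4: successors {5, 7}; ~((q -> p) & ~p) there: 5:T, 7:T. ✓
5: successors {4}; ~((q -> p) & ~p) there: 4:F. ✗
7: no successors, so []~((q -> p) & ~p) holds vacuously. ✓
Satisfying worlds: {4, 7}.
So []~((q -> p) & ~p) fails at the other 1 world.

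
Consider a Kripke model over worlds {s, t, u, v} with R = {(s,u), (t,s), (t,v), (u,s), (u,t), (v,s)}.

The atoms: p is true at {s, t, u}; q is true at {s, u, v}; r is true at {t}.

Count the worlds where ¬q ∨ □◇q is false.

0

s: ¬q is F, □◇q is T. ✓
t: ¬q is T, □◇q is T. ✓
u: ¬q is F, □◇q is T. ✓
v: ¬q is F, □◇q is T. ✓
Satisfying worlds: {s, t, u, v}.
So ¬q ∨ □◇q fails at the other 0 worlds.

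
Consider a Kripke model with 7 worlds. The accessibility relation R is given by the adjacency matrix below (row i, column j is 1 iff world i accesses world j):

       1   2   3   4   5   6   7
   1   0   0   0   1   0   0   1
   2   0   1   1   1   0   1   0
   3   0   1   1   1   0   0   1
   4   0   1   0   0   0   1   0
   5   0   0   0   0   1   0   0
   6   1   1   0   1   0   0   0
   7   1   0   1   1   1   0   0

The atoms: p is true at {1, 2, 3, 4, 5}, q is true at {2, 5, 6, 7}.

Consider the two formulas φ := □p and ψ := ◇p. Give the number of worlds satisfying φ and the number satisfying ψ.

For □p:
1: successors {4, 7}; p there: 4:T, 7:F. ✗
2: successors {2, 3, 4, 6}; p there: 2:T, 3:T, 4:T, 6:F. ✗
3: successors {2, 3, 4, 7}; p there: 2:T, 3:T, 4:T, 7:F. ✗
4: successors {2, 6}; p there: 2:T, 6:F. ✗
5: successors {5}; p there: 5:T. ✓
6: successors {1, 2, 4}; p there: 1:T, 2:T, 4:T. ✓
7: successors {1, 3, 4, 5}; p there: 1:T, 3:T, 4:T, 5:T. ✓
— 3 worlds.
For ◇p:
1: successors {4, 7}; p there: 4:T, 7:F. ✓
2: successors {2, 3, 4, 6}; p there: 2:T, 3:T, 4:T, 6:F. ✓
3: successors {2, 3, 4, 7}; p there: 2:T, 3:T, 4:T, 7:F. ✓
4: successors {2, 6}; p there: 2:T, 6:F. ✓
5: successors {5}; p there: 5:T. ✓
6: successors {1, 2, 4}; p there: 1:T, 2:T, 4:T. ✓
7: successors {1, 3, 4, 5}; p there: 1:T, 3:T, 4:T, 5:T. ✓
— 7 worlds.

3 and 7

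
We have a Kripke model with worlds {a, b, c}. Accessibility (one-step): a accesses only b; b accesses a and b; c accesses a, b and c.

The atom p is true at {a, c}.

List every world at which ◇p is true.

{b, c}

a: successors {b}; p there: b:F. ✗
b: successors {a, b}; p there: a:T, b:F. ✓
c: successors {a, b, c}; p there: a:T, b:F, c:T. ✓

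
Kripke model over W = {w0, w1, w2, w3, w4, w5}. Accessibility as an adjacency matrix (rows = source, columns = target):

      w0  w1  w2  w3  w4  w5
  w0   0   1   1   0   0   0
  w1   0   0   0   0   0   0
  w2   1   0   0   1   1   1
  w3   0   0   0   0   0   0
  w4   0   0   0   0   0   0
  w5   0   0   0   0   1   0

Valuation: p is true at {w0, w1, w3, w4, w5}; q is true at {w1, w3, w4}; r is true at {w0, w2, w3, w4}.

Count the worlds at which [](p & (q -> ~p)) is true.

w0: successors {w1, w2}; p & (q -> ~p) there: w1:F, w2:F. ✗
w1: no successors, so [](p & (q -> ~p)) holds vacuously. ✓
w2: successors {w0, w3, w4, w5}; p & (q -> ~p) there: w0:T, w3:F, w4:F, w5:T. ✗
w3: no successors, so [](p & (q -> ~p)) holds vacuously. ✓
w4: no successors, so [](p & (q -> ~p)) holds vacuously. ✓
w5: successors {w4}; p & (q -> ~p) there: w4:F. ✗
Satisfying worlds: {w1, w3, w4}.

3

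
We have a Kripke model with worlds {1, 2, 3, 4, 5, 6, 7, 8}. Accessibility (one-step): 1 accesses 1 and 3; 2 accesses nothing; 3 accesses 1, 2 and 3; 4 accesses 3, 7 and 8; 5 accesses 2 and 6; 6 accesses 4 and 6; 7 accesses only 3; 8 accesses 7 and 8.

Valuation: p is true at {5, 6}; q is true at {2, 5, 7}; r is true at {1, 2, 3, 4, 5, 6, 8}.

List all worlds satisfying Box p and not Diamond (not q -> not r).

{2}

1: Box p is F, not Diamond (not q -> not r) is T. ✗
2: Box p is T, not Diamond (not q -> not r) is T. ✓
3: Box p is F, not Diamond (not q -> not r) is F. ✗
4: Box p is F, not Diamond (not q -> not r) is F. ✗
5: Box p is F, not Diamond (not q -> not r) is F. ✗
6: Box p is F, not Diamond (not q -> not r) is T. ✗
7: Box p is F, not Diamond (not q -> not r) is T. ✗
8: Box p is F, not Diamond (not q -> not r) is F. ✗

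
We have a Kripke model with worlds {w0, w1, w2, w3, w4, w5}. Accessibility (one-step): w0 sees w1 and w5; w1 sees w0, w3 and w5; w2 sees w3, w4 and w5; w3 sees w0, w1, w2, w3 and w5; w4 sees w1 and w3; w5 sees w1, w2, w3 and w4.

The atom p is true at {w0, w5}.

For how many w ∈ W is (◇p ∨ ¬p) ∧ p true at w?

w0: ◇p ∨ ¬p is T, p is T. ✓
w1: ◇p ∨ ¬p is T, p is F. ✗
w2: ◇p ∨ ¬p is T, p is F. ✗
w3: ◇p ∨ ¬p is T, p is F. ✗
w4: ◇p ∨ ¬p is T, p is F. ✗
w5: ◇p ∨ ¬p is F, p is T. ✗
Satisfying worlds: {w0}.

1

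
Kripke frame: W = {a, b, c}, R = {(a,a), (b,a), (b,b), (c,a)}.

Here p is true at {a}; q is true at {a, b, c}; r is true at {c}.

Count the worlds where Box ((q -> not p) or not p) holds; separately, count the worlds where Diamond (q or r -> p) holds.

For Box ((q -> not p) or not p):
a: successors {a}; (q -> not p) or not p there: a:F. ✗
b: successors {a, b}; (q -> not p) or not p there: a:F, b:T. ✗
c: successors {a}; (q -> not p) or not p there: a:F. ✗
— 0 worlds.
For Diamond (q or r -> p):
a: successors {a}; q or r -> p there: a:T. ✓
b: successors {a, b}; q or r -> p there: a:T, b:F. ✓
c: successors {a}; q or r -> p there: a:T. ✓
— 3 worlds.

0 and 3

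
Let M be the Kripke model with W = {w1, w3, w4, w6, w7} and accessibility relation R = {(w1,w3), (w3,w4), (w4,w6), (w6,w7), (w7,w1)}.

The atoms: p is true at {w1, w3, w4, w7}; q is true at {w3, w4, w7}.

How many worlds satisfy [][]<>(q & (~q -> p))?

3

w1: successors {w3}; []<>(q & (~q -> p)) there: w3:F. ✗
w3: successors {w4}; []<>(q & (~q -> p)) there: w4:T. ✓
w4: successors {w6}; []<>(q & (~q -> p)) there: w6:F. ✗
w6: successors {w7}; []<>(q & (~q -> p)) there: w7:T. ✓
w7: successors {w1}; []<>(q & (~q -> p)) there: w1:T. ✓
Satisfying worlds: {w3, w6, w7}.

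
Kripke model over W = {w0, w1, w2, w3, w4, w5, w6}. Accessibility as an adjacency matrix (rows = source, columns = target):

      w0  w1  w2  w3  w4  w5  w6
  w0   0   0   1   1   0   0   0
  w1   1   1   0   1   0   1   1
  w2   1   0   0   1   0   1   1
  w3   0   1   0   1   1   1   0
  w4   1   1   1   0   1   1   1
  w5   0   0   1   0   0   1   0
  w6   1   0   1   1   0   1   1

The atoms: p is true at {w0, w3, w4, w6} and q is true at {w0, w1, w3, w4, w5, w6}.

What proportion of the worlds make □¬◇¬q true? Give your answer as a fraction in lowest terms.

1/7

w0: successors {w2, w3}; ¬◇¬q there: w2:T, w3:T. ✓
w1: successors {w0, w1, w3, w5, w6}; ¬◇¬q there: w0:F, w1:T, w3:T, w5:F, w6:F. ✗
w2: successors {w0, w3, w5, w6}; ¬◇¬q there: w0:F, w3:T, w5:F, w6:F. ✗
w3: successors {w1, w3, w4, w5}; ¬◇¬q there: w1:T, w3:T, w4:F, w5:F. ✗
w4: successors {w0, w1, w2, w4, w5, w6}; ¬◇¬q there: w0:F, w1:T, w2:T, w4:F, w5:F, w6:F. ✗
w5: successors {w2, w5}; ¬◇¬q there: w2:T, w5:F. ✗
w6: successors {w0, w2, w3, w5, w6}; ¬◇¬q there: w0:F, w2:T, w3:T, w5:F, w6:F. ✗
That's 1 of 7 worlds, so 1/7.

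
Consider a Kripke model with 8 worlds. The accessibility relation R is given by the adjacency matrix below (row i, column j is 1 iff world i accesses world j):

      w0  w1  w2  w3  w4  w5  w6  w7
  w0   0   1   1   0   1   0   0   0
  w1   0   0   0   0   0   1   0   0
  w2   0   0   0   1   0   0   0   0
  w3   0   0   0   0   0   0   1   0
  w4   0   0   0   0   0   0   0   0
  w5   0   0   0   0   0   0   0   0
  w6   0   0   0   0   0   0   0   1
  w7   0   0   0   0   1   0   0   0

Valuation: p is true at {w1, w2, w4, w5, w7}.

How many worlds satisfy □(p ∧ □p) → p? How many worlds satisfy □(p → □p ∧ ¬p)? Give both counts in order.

7 and 4

For □(p ∧ □p) → p:
w0: □(p ∧ □p) is F, p is F. ✓
w1: □(p ∧ □p) is T, p is T. ✓
w2: □(p ∧ □p) is F, p is T. ✓
w3: □(p ∧ □p) is F, p is F. ✓
w4: □(p ∧ □p) is T, p is T. ✓
w5: □(p ∧ □p) is T, p is T. ✓
w6: □(p ∧ □p) is T, p is F. ✗
w7: □(p ∧ □p) is T, p is T. ✓
— 7 worlds.
For □(p → □p ∧ ¬p):
w0: successors {w1, w2, w4}; p → □p ∧ ¬p there: w1:F, w2:F, w4:F. ✗
w1: successors {w5}; p → □p ∧ ¬p there: w5:F. ✗
w2: successors {w3}; p → □p ∧ ¬p there: w3:T. ✓
w3: successors {w6}; p → □p ∧ ¬p there: w6:T. ✓
w4: no successors, so □(p → □p ∧ ¬p) holds vacuously. ✓
w5: no successors, so □(p → □p ∧ ¬p) holds vacuously. ✓
w6: successors {w7}; p → □p ∧ ¬p there: w7:F. ✗
w7: successors {w4}; p → □p ∧ ¬p there: w4:F. ✗
— 4 worlds.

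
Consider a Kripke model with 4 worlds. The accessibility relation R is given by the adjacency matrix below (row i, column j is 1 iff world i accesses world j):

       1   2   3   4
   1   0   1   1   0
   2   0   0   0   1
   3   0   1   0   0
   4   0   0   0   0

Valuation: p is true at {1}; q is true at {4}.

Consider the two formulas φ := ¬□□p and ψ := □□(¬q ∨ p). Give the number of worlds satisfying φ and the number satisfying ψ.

For ¬□□p:
1: □□p is F. ✓
2: □□p is T. ✗
3: □□p is F. ✓
4: □□p is T. ✗
— 2 worlds.
For □□(¬q ∨ p):
1: successors {2, 3}; □(¬q ∨ p) there: 2:F, 3:T. ✗
2: successors {4}; □(¬q ∨ p) there: 4:T. ✓
3: successors {2}; □(¬q ∨ p) there: 2:F. ✗
4: no successors, so □□(¬q ∨ p) holds vacuously. ✓
— 2 worlds.

2 and 2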